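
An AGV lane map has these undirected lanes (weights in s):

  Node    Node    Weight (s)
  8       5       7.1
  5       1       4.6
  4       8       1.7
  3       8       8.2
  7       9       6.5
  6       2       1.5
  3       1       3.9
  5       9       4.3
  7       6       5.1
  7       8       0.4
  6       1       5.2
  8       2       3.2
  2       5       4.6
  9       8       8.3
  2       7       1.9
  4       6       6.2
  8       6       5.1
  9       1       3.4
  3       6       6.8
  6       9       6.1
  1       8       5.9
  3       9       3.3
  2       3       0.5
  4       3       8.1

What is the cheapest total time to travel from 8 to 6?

Enumerating some paths:
8 → 7 → 2 → 6: 0.4+1.9+1.5 = 3.8
8 → 2 → 6: 3.2+1.5 = 4.7
8 → 6: 5.1 = 5.1
Cheapest is 8 → 7 → 2 → 6 at 3.8 s.

3.8 s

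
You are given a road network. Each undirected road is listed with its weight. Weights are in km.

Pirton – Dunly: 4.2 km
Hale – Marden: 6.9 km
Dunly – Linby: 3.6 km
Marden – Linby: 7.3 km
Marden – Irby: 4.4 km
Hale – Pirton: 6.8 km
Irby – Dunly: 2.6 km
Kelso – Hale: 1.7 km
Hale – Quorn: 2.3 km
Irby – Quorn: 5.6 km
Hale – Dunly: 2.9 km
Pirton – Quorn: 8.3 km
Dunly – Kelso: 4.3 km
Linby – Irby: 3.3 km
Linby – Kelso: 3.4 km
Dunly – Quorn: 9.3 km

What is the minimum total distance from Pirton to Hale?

6.8 km

Running Dijkstra from Pirton:
Pirton: 0
Dunly: 4.2  (via Pirton)
Hale: 6.8  (via Pirton)
Shortest route: Pirton → Hale = 6.8 km.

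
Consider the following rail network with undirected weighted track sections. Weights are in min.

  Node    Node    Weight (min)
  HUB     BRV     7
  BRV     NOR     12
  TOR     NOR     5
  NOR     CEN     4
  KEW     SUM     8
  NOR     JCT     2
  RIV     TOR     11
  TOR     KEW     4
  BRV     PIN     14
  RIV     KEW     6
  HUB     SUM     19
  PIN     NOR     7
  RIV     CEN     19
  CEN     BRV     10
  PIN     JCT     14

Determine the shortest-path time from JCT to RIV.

17 min

Settle nodes by increasing distance from JCT:
JCT: 0
NOR: 2  (via JCT)
CEN: 6  (via NOR)
TOR: 7  (via NOR)
PIN: 9  (via NOR)
KEW: 11  (via TOR)
BRV: 14  (via NOR)
RIV: 17  (via KEW)
Shortest route: JCT → NOR → TOR → KEW → RIV = 17 min.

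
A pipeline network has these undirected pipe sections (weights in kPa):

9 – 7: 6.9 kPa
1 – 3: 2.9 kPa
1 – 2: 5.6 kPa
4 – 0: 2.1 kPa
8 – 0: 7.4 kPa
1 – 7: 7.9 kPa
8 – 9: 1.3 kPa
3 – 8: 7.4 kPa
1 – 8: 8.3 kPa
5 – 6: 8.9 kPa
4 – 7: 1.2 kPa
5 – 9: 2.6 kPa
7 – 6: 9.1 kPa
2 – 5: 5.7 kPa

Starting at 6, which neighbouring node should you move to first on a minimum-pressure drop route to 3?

7

Candidate routes:
6 → 5 → 9 → 8 → 3: 8.9+2.6+1.3+7.4 = 20.2
6 → 5 → 2 → 1 → 3: 8.9+5.7+5.6+2.9 = 23.1
6 → 7 → 1 → 3: 9.1+7.9+2.9 = 19.9
Cheapest is 6 → 7 → 1 → 3 at 19.9 kPa.
So from 6 the first move is to 7.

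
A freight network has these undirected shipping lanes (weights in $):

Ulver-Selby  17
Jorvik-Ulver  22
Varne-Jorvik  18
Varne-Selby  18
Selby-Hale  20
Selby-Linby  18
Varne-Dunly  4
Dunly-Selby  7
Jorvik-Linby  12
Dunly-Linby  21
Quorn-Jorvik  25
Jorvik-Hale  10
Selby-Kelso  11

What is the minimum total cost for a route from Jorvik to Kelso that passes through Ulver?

$50

Best Jorvik to Ulver: Jorvik → Ulver costing 22
Shortest Ulver→Kelso: Ulver → Selby → Kelso = 28
Total via Ulver: 22 + 28 = $50.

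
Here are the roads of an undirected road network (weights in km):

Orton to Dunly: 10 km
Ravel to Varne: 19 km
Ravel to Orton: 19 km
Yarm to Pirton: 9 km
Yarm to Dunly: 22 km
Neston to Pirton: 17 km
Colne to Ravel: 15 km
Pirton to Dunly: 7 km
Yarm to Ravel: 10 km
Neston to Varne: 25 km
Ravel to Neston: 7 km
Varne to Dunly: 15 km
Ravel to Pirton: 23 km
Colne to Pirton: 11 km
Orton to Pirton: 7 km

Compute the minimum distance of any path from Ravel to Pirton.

19 km

Candidate routes:
Ravel–Yarm–Pirton: 10+9 = 19
Ravel–Neston–Pirton: 7+17 = 24
Ravel–Pirton: 23 = 23
Cheapest is Ravel–Yarm–Pirton at 19 km.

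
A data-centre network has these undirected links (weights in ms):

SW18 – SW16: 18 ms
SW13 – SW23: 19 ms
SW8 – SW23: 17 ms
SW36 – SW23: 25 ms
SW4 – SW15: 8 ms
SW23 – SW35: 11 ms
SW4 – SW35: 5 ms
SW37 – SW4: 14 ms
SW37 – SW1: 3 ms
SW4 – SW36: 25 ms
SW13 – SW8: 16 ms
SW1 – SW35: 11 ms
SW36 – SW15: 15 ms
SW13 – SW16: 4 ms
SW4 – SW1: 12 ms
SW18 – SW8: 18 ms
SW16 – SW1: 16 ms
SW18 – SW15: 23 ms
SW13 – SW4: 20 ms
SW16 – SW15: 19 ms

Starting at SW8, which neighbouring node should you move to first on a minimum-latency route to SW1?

SW13

Compare a few routes:
SW8 - SW13 - SW16 - SW1: 16+4+16 = 36
SW8 - SW23 - SW35 - SW1: 17+11+11 = 39
Cheapest is SW8 - SW13 - SW16 - SW1 at 36 ms.
So from SW8 the first move is to SW13.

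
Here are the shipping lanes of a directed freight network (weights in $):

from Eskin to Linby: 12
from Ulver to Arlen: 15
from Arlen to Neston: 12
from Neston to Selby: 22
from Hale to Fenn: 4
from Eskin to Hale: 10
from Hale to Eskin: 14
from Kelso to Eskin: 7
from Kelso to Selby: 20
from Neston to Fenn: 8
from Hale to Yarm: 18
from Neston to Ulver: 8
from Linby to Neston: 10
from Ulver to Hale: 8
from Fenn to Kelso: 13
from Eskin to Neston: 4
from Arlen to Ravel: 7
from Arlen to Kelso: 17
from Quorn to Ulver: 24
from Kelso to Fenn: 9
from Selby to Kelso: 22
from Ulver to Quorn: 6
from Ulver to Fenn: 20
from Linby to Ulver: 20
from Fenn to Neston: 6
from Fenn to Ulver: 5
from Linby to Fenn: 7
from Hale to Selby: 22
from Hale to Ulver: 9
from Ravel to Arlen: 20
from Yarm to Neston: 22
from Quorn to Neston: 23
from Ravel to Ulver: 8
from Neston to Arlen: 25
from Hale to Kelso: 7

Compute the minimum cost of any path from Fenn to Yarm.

$31

Running Dijkstra from Fenn:
Fenn: 0
Ulver: 5  (via Fenn)
Neston: 6  (via Fenn)
Quorn: 11  (via Ulver)
Kelso: 13  (via Fenn)
Hale: 13  (via Ulver)
Arlen: 20  (via Ulver)
Eskin: 20  (via Kelso)
Ravel: 27  (via Arlen)
Selby: 28  (via Neston)
Yarm: 31  (via Hale)
Shortest route: Fenn–Ulver–Hale–Yarm = $31.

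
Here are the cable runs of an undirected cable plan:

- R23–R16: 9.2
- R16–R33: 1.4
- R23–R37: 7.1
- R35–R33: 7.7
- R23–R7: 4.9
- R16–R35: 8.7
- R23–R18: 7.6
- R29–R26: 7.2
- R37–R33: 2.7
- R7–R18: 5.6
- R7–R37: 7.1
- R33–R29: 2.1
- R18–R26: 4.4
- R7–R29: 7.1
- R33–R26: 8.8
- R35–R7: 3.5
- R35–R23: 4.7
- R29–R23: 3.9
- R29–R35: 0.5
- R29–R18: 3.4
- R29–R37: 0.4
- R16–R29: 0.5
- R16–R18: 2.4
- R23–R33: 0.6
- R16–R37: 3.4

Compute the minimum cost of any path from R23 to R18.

Running Dijkstra from R23:
R23: 0
R33: 0.6  (via R23)
R16: 2  (via R33)
R29: 2.5  (via R16)
R37: 2.9  (via R29)
R35: 3  (via R29)
R18: 4.4  (via R16)
Shortest route: R23–R33–R16–R18 = 4.4.

4.4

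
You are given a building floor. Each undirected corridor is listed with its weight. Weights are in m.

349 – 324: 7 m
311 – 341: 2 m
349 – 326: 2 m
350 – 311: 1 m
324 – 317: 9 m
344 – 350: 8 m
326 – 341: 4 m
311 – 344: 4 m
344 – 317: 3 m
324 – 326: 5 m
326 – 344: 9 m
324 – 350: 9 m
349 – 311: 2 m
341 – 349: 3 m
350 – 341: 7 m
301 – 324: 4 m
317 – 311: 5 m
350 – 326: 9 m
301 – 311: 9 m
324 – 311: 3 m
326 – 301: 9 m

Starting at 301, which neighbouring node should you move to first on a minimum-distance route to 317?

Candidate routes:
301–324–317: 4+9 = 13
301–324–311–317: 4+3+5 = 12
Cheapest is 301–324–311–317 at 12 m.
So from 301 the first move is to 324.

324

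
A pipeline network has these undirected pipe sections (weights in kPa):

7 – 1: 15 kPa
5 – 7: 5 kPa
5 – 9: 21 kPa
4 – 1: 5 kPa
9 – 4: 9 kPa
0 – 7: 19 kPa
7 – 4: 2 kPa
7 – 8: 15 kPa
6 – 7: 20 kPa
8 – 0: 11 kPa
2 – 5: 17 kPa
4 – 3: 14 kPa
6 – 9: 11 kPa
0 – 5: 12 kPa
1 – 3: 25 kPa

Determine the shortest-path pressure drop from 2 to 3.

Compare a few routes:
2 - 5 - 7 - 4 - 3: 17+5+2+14 = 38
2 - 5 - 7 - 4 - 1 - 3: 17+5+2+5+25 = 54
Cheapest is 2 - 5 - 7 - 4 - 3 at 38 kPa.

38 kPa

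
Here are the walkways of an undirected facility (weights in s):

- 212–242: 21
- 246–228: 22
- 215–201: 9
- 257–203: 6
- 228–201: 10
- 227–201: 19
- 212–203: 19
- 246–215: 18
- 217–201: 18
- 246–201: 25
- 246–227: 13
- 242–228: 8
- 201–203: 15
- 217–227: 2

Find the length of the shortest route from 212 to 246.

51 s

Shortest distances from 212:
212: 0
203: 19  (via 212)
242: 21  (via 212)
257: 25  (via 203)
228: 29  (via 242)
201: 34  (via 203)
215: 43  (via 201)
246: 51  (via 228)
Shortest route: 212–242–228–246 = 51 s.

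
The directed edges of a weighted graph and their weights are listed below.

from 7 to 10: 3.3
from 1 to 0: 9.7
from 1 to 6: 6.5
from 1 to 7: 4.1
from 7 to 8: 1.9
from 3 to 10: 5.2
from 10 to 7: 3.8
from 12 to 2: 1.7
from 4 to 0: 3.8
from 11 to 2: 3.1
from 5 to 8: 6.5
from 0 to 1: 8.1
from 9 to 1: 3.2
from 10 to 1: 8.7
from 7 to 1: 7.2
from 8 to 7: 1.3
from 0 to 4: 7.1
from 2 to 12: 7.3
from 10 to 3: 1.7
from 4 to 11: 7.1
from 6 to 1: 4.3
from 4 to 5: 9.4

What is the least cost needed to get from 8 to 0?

18.2

Settle nodes by increasing distance from 8:
8: 0
7: 1.3  (via 8)
10: 4.6  (via 7)
3: 6.3  (via 10)
1: 8.5  (via 7)
6: 15  (via 1)
0: 18.2  (via 1)
Shortest route: 8–7–1–0 = 18.2.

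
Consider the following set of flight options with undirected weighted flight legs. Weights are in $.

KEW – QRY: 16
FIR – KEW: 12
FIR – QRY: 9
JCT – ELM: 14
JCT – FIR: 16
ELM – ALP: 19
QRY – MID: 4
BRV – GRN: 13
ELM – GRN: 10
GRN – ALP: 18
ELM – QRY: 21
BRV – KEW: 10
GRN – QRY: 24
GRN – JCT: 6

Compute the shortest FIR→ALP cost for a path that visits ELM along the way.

Best FIR to ELM: FIR–QRY–ELM costing 30
Shortest ELM→ALP: ELM–ALP = 19
Total via ELM: 30 + 19 = $49.

$49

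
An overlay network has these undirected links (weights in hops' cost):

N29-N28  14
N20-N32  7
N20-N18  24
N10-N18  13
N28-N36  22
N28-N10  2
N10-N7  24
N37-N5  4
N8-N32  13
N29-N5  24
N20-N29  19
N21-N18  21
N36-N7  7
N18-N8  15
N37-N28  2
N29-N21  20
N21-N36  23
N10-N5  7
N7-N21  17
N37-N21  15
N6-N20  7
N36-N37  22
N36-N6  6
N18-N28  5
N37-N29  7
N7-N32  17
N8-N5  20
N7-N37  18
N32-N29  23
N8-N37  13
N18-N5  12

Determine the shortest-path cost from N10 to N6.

30 hops' cost

Settle nodes by increasing distance from N10:
N10: 0
N28: 2  (via N10)
N37: 4  (via N28)
N5: 7  (via N10)
N18: 7  (via N28)
N29: 11  (via N37)
N8: 17  (via N37)
N21: 19  (via N37)
N7: 22  (via N37)
N36: 24  (via N28)
N20: 30  (via N29)
N32: 30  (via N8)
N6: 30  (via N36)
Shortest route: N10 → N28 → N36 → N6 = 30 hops' cost.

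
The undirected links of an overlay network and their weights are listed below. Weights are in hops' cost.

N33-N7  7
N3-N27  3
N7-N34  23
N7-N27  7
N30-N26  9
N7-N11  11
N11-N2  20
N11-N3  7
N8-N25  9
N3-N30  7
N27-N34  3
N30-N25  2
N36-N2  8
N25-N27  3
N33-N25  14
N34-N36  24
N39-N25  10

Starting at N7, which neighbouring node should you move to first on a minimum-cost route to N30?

N27

Candidate routes:
N7 → N27 → N3 → N30: 7+3+7 = 17
N7 → N27 → N25 → N30: 7+3+2 = 12
N7 → N33 → N25 → N30: 7+14+2 = 23
N7 → N11 → N3 → N30: 11+7+7 = 25
Cheapest is N7 → N27 → N25 → N30 at 12 hops' cost.
So from N7 the first move is to N27.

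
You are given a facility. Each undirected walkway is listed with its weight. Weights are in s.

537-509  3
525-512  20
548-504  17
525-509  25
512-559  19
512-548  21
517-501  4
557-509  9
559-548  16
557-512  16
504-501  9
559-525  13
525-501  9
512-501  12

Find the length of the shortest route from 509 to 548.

Compare a few routes:
509–525–559–548: 25+13+16 = 54
509–525–501–504–548: 25+9+9+17 = 60
509–557–512–559–548: 9+16+19+16 = 60
509–557–512–548: 9+16+21 = 46
The minimum is 46 s via 509–557–512–548.

46 s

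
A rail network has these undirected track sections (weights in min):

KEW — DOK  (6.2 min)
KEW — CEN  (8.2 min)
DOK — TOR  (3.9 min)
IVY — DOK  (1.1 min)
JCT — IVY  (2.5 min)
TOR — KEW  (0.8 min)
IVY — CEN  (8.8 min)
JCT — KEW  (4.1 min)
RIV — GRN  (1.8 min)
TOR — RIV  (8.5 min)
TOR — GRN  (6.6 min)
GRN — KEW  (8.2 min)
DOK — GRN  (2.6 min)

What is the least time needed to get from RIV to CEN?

Running Dijkstra from RIV:
RIV: 0
GRN: 1.8  (via RIV)
DOK: 4.4  (via GRN)
IVY: 5.5  (via DOK)
JCT: 8  (via IVY)
TOR: 8.3  (via DOK)
KEW: 9.1  (via TOR)
CEN: 14.3  (via IVY)
Shortest route: RIV–GRN–DOK–IVY–CEN = 14.3 min.

14.3 min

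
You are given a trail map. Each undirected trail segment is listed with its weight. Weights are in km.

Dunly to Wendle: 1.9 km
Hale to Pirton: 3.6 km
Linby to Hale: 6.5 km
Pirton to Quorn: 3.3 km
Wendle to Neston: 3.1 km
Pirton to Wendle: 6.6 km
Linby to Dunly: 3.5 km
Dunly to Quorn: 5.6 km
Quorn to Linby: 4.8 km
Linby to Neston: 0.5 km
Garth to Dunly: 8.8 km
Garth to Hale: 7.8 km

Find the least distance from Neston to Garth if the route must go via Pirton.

20 km

Best Neston to Pirton: Neston → Linby → Quorn → Pirton costing 8.6
Best Pirton to Garth: Pirton → Hale → Garth costing 11.4
Total via Pirton: 8.6 + 11.4 = 20 km.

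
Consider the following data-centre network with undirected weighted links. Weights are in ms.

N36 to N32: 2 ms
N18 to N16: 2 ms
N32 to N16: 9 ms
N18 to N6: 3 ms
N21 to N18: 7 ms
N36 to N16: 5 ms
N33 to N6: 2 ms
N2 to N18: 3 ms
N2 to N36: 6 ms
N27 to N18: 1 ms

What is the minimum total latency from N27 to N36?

8 ms

Settle nodes by increasing distance from N27:
N27: 0
N18: 1  (via N27)
N16: 3  (via N18)
N6: 4  (via N18)
N2: 4  (via N18)
N33: 6  (via N6)
N21: 8  (via N18)
N36: 8  (via N16)
Shortest route: N27–N18–N16–N36 = 8 ms.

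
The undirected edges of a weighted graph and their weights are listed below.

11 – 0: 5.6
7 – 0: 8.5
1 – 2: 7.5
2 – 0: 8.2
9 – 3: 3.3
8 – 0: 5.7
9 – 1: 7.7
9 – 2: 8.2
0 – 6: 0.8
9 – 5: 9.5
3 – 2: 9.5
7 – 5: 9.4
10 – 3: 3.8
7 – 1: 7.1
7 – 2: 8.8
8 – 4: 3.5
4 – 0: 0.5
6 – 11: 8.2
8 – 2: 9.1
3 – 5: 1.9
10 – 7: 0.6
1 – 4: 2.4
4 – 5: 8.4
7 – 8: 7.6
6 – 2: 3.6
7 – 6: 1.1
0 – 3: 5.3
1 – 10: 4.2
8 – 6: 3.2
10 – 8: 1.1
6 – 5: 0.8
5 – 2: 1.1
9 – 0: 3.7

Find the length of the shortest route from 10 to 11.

8.1

Enumerating some paths:
10–7–6–11: 0.6+1.1+8.2 = 9.9
10–7–6–0–11: 0.6+1.1+0.8+5.6 = 8.1
Cheapest is 10–7–6–0–11 at 8.1.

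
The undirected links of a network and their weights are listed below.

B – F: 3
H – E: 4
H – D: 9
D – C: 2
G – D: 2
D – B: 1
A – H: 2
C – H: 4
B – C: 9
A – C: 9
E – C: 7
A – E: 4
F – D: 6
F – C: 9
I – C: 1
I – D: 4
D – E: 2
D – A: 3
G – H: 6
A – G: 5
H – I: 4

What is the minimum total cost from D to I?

3

Compare a few routes:
D–C–I: 2+1 = 3
D–I: 4 = 4
Cheapest is D–C–I at 3.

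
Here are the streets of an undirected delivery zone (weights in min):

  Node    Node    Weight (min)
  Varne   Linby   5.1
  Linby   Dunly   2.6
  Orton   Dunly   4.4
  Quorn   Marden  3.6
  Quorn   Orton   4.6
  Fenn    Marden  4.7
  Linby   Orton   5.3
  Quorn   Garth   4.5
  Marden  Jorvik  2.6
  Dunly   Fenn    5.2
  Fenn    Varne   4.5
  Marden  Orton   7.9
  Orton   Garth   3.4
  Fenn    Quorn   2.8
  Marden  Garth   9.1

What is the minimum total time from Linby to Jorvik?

15.1 min

Candidate routes:
Linby - Orton - Quorn - Marden - Jorvik: 5.3+4.6+3.6+2.6 = 16.1
Linby - Dunly - Fenn - Marden - Jorvik: 2.6+5.2+4.7+2.6 = 15.1
Linby - Orton - Marden - Jorvik: 5.3+7.9+2.6 = 15.8
The minimum is 15.1 min via Linby - Dunly - Fenn - Marden - Jorvik.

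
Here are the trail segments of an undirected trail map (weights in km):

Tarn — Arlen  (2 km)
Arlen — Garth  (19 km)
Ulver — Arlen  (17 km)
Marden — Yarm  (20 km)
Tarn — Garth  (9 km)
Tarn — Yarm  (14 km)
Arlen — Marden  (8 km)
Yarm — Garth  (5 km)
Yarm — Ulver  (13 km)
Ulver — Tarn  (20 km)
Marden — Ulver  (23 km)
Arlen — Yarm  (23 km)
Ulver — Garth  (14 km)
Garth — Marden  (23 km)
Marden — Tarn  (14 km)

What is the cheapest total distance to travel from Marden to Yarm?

Running Dijkstra from Marden:
Marden: 0
Arlen: 8  (via Marden)
Tarn: 10  (via Arlen)
Garth: 19  (via Tarn)
Yarm: 20  (via Marden)
Shortest route: Marden → Yarm = 20 km.

20 km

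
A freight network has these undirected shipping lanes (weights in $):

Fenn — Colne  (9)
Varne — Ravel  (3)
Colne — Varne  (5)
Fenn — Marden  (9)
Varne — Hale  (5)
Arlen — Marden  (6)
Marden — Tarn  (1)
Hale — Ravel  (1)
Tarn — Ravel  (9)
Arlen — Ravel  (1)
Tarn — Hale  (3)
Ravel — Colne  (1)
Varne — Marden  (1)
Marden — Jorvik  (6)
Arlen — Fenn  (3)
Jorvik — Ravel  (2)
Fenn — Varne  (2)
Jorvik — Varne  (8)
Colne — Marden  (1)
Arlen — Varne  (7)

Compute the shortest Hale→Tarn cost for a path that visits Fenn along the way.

$9

Best Hale to Fenn: Hale–Ravel–Arlen–Fenn costing 5
Best Fenn to Tarn: Fenn–Varne–Marden–Tarn costing 4
Total via Fenn: 5 + 4 = $9.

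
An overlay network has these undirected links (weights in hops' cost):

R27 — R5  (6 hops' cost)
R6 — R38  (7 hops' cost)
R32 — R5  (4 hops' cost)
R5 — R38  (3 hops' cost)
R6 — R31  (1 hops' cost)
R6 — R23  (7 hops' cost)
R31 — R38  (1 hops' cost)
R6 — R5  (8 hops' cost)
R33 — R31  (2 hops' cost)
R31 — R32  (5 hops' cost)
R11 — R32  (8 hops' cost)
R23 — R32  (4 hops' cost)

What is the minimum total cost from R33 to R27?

Candidate routes:
R33–R31–R6–R5–R27: 2+1+8+6 = 17
R33–R31–R38–R5–R27: 2+1+3+6 = 12
Cheapest is R33–R31–R38–R5–R27 at 12 hops' cost.

12 hops' cost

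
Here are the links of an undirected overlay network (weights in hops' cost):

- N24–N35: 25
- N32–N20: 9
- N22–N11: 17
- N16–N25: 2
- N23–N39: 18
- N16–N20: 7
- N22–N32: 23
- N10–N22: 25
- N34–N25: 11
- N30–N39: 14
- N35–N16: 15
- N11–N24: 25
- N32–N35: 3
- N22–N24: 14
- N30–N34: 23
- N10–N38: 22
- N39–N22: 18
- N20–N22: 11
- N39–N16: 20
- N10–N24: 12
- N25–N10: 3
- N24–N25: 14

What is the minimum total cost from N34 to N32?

Compare a few routes:
N34 - N25 - N16 - N20 - N32: 11+2+7+9 = 29
N34 - N25 - N24 - N35 - N32: 11+14+25+3 = 53
N34 - N25 - N16 - N35 - N32: 11+2+15+3 = 31
The minimum is 29 hops' cost via N34 - N25 - N16 - N20 - N32.

29 hops' cost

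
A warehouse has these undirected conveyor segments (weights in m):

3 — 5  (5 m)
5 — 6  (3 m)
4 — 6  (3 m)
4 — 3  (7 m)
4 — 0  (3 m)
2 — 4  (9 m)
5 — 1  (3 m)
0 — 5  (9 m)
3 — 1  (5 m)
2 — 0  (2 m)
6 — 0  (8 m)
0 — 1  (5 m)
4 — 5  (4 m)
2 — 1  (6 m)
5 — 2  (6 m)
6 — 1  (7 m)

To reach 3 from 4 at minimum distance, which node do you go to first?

Enumerating some paths:
4–6–5–3: 3+3+5 = 11
4–5–3: 4+5 = 9
4–3: 7 = 7
Cheapest is 4–3 at 7 m.
So from 4 the first move is to 3.

3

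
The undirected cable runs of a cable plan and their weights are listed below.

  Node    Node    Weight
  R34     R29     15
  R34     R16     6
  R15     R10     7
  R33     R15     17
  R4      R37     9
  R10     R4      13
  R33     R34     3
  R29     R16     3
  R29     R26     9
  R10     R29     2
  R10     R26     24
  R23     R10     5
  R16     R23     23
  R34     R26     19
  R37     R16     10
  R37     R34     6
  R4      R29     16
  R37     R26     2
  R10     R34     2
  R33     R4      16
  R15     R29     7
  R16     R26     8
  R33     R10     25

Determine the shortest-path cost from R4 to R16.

18

Shortest distances from R4:
R4: 0
R37: 9  (via R4)
R26: 11  (via R37)
R10: 13  (via R4)
R29: 15  (via R10)
R34: 15  (via R37)
R33: 16  (via R4)
R16: 18  (via R29)
Shortest route: R4 → R10 → R29 → R16 = 18.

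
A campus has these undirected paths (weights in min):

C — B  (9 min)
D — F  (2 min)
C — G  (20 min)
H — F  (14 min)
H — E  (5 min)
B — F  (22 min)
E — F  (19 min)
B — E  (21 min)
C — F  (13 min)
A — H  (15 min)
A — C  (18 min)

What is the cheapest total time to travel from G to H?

47 min

Compare a few routes:
G - C - F - H: 20+13+14 = 47
G - C - B - E - H: 20+9+21+5 = 55
G - C - A - H: 20+18+15 = 53
Cheapest is G - C - F - H at 47 min.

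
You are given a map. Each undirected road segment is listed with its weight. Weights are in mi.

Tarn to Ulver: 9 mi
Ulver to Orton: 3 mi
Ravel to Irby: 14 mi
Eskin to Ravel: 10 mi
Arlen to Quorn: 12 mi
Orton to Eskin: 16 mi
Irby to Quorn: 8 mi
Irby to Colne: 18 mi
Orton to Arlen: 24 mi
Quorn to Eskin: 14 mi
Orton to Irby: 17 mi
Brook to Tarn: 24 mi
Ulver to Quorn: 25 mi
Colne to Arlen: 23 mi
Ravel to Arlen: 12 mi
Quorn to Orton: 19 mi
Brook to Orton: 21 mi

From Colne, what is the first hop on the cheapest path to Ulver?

Compare a few routes:
Colne - Irby - Quorn - Orton - Ulver: 18+8+19+3 = 48
Colne - Arlen - Orton - Ulver: 23+24+3 = 50
Colne - Irby - Orton - Ulver: 18+17+3 = 38
The minimum is 38 mi via Colne - Irby - Orton - Ulver.
So from Colne the first move is to Irby.

Irby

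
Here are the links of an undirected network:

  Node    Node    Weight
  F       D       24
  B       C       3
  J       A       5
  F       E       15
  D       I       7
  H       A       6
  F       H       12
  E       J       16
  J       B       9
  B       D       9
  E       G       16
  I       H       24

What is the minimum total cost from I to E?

Settle nodes by increasing distance from I:
I: 0
D: 7  (via I)
B: 16  (via D)
C: 19  (via B)
H: 24  (via I)
J: 25  (via B)
A: 30  (via H)
F: 31  (via D)
E: 41  (via J)
Shortest route: I → D → B → J → E = 41.

41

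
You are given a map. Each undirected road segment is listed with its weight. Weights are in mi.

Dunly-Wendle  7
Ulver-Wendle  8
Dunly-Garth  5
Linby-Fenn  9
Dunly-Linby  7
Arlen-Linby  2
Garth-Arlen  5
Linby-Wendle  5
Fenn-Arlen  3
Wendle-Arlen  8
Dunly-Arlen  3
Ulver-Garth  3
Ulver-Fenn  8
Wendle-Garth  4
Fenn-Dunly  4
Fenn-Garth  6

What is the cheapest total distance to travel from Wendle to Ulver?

Candidate routes:
Wendle–Garth–Ulver: 4+3 = 7
Wendle–Ulver: 8 = 8
Wendle–Linby–Arlen–Garth–Ulver: 5+2+5+3 = 15
Wendle–Dunly–Garth–Ulver: 7+5+3 = 15
Cheapest is Wendle–Garth–Ulver at 7 mi.

7 mi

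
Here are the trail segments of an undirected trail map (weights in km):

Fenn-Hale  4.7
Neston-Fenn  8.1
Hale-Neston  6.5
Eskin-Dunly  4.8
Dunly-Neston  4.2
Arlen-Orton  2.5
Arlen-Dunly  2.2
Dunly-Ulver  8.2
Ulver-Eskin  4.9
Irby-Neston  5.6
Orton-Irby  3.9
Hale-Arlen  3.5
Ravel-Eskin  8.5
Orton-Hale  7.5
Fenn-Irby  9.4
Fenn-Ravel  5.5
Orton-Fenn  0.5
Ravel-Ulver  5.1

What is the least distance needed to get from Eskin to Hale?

Compare a few routes:
Eskin–Dunly–Arlen–Orton–Fenn–Hale: 4.8+2.2+2.5+0.5+4.7 = 14.7
Eskin–Dunly–Arlen–Hale: 4.8+2.2+3.5 = 10.5
The minimum is 10.5 km via Eskin–Dunly–Arlen–Hale.

10.5 km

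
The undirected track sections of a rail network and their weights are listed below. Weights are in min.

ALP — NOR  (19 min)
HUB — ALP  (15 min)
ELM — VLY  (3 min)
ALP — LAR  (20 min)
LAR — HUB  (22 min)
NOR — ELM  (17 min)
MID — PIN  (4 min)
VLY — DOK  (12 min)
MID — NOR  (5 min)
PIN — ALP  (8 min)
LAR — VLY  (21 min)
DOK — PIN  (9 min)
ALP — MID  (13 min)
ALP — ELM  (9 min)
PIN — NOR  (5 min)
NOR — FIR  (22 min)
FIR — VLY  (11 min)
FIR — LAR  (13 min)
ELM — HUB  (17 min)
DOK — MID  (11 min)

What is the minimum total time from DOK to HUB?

32 min

Candidate routes:
DOK - MID - PIN - ALP - HUB: 11+4+8+15 = 38
DOK - VLY - ELM - HUB: 12+3+17 = 32
Cheapest is DOK - VLY - ELM - HUB at 32 min.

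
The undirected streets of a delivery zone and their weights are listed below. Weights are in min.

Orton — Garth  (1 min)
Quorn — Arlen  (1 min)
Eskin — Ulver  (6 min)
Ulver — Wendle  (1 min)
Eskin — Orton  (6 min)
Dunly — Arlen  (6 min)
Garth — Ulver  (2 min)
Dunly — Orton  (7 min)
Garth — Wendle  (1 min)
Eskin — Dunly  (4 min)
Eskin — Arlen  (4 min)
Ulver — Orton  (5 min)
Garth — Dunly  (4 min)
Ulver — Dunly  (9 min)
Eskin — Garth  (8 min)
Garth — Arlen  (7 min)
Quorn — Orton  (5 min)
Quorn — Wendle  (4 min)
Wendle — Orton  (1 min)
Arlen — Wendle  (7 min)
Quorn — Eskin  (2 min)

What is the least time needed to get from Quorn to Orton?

5 min

Enumerating some paths:
Quorn–Orton: 5 = 5
Quorn–Eskin–Orton: 2+6 = 8
Quorn–Wendle–Garth–Orton: 4+1+1 = 6
Quorn–Wendle–Ulver–Garth–Orton: 4+1+2+1 = 8
The minimum is 5 min via Quorn–Orton.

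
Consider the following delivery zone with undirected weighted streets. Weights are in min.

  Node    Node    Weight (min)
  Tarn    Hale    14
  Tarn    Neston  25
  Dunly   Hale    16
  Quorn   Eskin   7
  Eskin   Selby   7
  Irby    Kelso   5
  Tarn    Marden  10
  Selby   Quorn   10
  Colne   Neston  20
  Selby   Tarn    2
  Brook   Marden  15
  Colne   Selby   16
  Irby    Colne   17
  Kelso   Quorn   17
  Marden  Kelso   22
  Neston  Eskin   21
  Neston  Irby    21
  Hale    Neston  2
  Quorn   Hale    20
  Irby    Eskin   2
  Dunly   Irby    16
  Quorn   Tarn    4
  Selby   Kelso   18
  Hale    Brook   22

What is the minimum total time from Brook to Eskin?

Shortest distances from Brook:
Brook: 0
Marden: 15  (via Brook)
Hale: 22  (via Brook)
Neston: 24  (via Hale)
Tarn: 25  (via Marden)
Selby: 27  (via Tarn)
Quorn: 29  (via Tarn)
Eskin: 34  (via Selby)
Shortest route: Brook → Marden → Tarn → Selby → Eskin = 34 min.

34 min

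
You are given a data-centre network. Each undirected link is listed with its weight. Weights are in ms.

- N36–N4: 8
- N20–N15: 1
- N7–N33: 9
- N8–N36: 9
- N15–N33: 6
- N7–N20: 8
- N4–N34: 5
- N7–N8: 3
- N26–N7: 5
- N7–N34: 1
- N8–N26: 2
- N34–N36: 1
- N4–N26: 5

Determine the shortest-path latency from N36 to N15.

11 ms

Compare a few routes:
N36–N34–N7–N20–N15: 1+1+8+1 = 11
N36–N34–N7–N33–N15: 1+1+9+6 = 17
Cheapest is N36–N34–N7–N20–N15 at 11 ms.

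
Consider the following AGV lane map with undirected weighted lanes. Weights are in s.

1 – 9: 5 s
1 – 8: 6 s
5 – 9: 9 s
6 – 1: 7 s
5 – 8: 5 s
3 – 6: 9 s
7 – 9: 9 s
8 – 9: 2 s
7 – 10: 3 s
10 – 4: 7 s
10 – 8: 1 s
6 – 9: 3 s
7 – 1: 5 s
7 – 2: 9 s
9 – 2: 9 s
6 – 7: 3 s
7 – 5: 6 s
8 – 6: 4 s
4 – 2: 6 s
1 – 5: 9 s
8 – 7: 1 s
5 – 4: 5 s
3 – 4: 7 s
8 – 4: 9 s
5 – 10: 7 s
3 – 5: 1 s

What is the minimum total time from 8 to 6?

Compare a few routes:
8–9–6: 2+3 = 5
8–6: 4 = 4
8–10–7–6: 1+3+3 = 7
The minimum is 4 s via 8–6.

4 s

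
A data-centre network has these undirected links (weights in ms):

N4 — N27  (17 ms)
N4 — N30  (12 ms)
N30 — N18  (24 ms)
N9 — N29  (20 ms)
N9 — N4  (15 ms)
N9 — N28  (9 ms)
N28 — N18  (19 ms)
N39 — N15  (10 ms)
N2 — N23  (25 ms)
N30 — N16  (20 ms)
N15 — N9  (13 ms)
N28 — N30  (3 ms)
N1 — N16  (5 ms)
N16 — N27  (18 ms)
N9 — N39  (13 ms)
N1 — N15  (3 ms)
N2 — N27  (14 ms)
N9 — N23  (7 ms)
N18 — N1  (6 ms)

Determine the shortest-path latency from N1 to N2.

37 ms

Running Dijkstra from N1:
N1: 0
N15: 3  (via N1)
N16: 5  (via N1)
N18: 6  (via N1)
N39: 13  (via N15)
N9: 16  (via N15)
N23: 23  (via N9)
N27: 23  (via N16)
N28: 25  (via N18)
N30: 25  (via N16)
N4: 31  (via N9)
N29: 36  (via N9)
N2: 37  (via N27)
Shortest route: N1–N16–N27–N2 = 37 ms.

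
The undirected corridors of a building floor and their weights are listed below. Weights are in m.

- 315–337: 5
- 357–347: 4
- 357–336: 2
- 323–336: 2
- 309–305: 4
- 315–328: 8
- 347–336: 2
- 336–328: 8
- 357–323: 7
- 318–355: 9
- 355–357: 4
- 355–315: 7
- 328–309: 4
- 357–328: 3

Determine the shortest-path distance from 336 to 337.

Running Dijkstra from 336:
336: 0
347: 2  (via 336)
323: 2  (via 336)
357: 2  (via 336)
328: 5  (via 357)
355: 6  (via 357)
309: 9  (via 328)
315: 13  (via 328)
305: 13  (via 309)
318: 15  (via 355)
337: 18  (via 315)
Shortest route: 336 → 357 → 328 → 315 → 337 = 18 m.

18 m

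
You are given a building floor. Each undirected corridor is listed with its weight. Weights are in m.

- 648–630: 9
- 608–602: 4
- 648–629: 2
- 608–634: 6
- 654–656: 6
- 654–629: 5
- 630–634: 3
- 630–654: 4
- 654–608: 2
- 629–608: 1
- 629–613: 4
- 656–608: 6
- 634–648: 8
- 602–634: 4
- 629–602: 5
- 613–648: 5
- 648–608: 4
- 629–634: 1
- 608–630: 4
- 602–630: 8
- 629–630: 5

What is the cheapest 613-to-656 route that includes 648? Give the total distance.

14 m

Best 613 to 648: 613 → 648 costing 5
Shortest 648→656: 648 → 629 → 608 → 656 = 9
Total via 648: 5 + 9 = 14 m.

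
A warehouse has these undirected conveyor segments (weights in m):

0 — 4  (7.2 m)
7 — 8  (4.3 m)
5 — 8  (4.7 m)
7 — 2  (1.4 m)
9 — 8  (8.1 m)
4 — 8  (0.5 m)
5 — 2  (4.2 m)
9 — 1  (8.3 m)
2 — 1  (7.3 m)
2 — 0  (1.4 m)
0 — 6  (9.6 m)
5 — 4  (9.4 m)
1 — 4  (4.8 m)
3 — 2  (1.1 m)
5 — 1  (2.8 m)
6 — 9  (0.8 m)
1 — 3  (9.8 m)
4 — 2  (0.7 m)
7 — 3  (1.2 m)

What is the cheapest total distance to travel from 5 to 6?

Running Dijkstra from 5:
5: 0
1: 2.8  (via 5)
2: 4.2  (via 5)
8: 4.7  (via 5)
4: 4.9  (via 2)
3: 5.3  (via 2)
0: 5.6  (via 2)
7: 5.6  (via 2)
9: 11.1  (via 1)
6: 11.9  (via 9)
Shortest route: 5 → 1 → 9 → 6 = 11.9 m.

11.9 m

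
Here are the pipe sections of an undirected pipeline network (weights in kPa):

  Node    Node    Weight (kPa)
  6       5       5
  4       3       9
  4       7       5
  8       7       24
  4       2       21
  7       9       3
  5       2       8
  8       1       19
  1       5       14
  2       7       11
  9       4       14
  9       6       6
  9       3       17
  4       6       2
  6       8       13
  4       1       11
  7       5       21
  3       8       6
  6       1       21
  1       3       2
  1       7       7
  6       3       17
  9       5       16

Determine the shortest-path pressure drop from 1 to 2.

Settle nodes by increasing distance from 1:
1: 0
3: 2  (via 1)
7: 7  (via 1)
8: 8  (via 3)
9: 10  (via 7)
4: 11  (via 1)
6: 13  (via 4)
5: 14  (via 1)
2: 18  (via 7)
Shortest route: 1 → 7 → 2 = 18 kPa.

18 kPa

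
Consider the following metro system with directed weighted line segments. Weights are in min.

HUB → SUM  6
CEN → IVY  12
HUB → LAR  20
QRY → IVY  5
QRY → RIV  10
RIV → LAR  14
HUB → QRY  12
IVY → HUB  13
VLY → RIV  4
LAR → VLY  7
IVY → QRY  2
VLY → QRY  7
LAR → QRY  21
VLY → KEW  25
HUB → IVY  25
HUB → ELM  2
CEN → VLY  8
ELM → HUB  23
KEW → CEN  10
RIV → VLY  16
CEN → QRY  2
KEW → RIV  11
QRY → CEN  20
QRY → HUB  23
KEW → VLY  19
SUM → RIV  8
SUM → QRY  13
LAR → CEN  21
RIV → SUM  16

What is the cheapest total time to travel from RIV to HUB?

41 min

Shortest distances from RIV:
RIV: 0
LAR: 14  (via RIV)
SUM: 16  (via RIV)
VLY: 16  (via RIV)
QRY: 23  (via VLY)
IVY: 28  (via QRY)
CEN: 35  (via LAR)
KEW: 41  (via VLY)
HUB: 41  (via IVY)
Shortest route: RIV → VLY → QRY → IVY → HUB = 41 min.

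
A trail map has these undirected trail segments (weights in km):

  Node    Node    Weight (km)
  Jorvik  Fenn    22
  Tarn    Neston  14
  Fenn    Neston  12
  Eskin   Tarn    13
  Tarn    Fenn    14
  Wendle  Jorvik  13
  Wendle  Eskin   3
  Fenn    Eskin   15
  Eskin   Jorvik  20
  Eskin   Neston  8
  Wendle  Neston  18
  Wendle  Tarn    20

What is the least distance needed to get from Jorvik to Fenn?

22 km

Compare a few routes:
Jorvik → Fenn: 22 = 22
Jorvik → Wendle → Eskin → Fenn: 13+3+15 = 31
Jorvik → Wendle → Eskin → Neston → Fenn: 13+3+8+12 = 36
Jorvik → Eskin → Fenn: 20+15 = 35
The minimum is 22 km via Jorvik → Fenn.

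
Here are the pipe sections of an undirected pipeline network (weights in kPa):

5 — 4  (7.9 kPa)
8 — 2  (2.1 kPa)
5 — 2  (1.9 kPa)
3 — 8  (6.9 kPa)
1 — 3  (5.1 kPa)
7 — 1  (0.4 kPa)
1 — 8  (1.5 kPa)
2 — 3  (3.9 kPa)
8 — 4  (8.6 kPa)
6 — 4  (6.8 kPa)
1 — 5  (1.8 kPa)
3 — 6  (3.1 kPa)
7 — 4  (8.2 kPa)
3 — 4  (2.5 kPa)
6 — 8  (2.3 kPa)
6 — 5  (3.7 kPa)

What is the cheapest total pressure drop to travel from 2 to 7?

4 kPa

Candidate routes:
2–3–1–7: 3.9+5.1+0.4 = 9.4
2–8–1–7: 2.1+1.5+0.4 = 4
2–5–1–7: 1.9+1.8+0.4 = 4.1
2–5–6–8–1–7: 1.9+3.7+2.3+1.5+0.4 = 9.8
The minimum is 4 kPa via 2–8–1–7.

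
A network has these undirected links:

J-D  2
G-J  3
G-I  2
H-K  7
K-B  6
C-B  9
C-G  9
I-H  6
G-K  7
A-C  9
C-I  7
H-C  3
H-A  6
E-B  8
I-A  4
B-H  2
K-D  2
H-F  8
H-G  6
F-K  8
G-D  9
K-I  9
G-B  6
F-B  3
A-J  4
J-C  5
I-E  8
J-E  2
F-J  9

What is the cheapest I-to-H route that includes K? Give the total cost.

Shortest I→K: I–K = 9
Best K to H: K–H costing 7
Total via K: 9 + 7 = 16.

16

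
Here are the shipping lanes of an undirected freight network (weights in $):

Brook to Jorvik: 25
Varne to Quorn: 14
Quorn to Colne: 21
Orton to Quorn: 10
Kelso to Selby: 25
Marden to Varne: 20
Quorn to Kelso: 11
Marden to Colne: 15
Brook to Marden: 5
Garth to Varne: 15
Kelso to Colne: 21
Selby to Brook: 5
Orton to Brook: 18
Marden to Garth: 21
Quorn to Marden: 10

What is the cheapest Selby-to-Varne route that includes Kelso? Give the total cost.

Best Selby to Kelso: Selby → Kelso costing 25
Best Kelso to Varne: Kelso → Quorn → Varne costing 25
Total via Kelso: 25 + 25 = $50.

$50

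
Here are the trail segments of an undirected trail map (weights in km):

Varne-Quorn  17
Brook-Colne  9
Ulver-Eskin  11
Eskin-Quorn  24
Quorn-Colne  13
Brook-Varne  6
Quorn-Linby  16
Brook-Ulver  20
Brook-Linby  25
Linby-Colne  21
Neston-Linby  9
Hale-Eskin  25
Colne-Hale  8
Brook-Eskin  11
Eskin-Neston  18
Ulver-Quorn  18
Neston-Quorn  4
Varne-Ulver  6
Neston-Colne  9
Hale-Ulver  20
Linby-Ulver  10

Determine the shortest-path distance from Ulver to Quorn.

Shortest distances from Ulver:
Ulver: 0
Varne: 6  (via Ulver)
Linby: 10  (via Ulver)
Eskin: 11  (via Ulver)
Brook: 12  (via Varne)
Quorn: 18  (via Ulver)
Shortest route: Ulver → Quorn = 18 km.

18 km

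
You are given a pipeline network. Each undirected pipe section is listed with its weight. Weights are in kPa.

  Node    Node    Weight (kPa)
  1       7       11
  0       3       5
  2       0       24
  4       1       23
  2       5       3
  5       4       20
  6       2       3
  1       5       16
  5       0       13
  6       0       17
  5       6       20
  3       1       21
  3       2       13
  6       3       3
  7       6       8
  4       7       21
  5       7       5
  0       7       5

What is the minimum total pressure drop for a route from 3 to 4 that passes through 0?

31 kPa

Shortest 3→0: 3 → 0 = 5
Shortest 0→4: 0 → 7 → 4 = 26
Total via 0: 5 + 26 = 31 kPa.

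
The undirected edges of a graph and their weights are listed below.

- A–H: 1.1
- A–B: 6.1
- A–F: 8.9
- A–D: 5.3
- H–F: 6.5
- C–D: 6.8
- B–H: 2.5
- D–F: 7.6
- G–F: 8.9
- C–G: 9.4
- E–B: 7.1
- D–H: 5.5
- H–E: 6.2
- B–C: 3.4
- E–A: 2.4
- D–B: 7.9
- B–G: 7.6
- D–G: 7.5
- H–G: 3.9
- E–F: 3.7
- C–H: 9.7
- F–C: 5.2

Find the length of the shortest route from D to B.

7.9

Running Dijkstra from D:
D: 0
A: 5.3  (via D)
H: 5.5  (via D)
C: 6.8  (via D)
G: 7.5  (via D)
F: 7.6  (via D)
E: 7.7  (via A)
B: 7.9  (via D)
Shortest route: D–B = 7.9.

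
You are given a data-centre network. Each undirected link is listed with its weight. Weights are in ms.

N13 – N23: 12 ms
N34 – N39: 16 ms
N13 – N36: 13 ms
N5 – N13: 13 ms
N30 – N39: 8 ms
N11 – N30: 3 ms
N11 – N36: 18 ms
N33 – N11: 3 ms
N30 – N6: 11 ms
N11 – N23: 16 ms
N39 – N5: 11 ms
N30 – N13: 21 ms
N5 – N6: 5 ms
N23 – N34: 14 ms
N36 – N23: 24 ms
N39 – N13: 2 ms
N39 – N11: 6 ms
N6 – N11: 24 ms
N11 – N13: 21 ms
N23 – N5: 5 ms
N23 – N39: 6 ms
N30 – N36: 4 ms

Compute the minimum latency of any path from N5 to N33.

Enumerating some paths:
N5–N6–N30–N11–N33: 5+11+3+3 = 22
N5–N39–N11–N33: 11+6+3 = 20
N5–N13–N39–N11–N33: 13+2+6+3 = 24
Cheapest is N5–N39–N11–N33 at 20 ms.

20 ms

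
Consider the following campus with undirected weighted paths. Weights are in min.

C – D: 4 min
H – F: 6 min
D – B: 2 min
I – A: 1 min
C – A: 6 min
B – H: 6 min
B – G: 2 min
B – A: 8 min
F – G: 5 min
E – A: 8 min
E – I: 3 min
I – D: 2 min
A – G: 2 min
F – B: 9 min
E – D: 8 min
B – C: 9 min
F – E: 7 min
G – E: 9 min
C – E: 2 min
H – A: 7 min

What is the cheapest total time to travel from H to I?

Enumerating some paths:
H → A → I: 7+1 = 8
H → B → G → A → I: 6+2+2+1 = 11
H → B → D → I: 6+2+2 = 10
Cheapest is H → A → I at 8 min.

8 min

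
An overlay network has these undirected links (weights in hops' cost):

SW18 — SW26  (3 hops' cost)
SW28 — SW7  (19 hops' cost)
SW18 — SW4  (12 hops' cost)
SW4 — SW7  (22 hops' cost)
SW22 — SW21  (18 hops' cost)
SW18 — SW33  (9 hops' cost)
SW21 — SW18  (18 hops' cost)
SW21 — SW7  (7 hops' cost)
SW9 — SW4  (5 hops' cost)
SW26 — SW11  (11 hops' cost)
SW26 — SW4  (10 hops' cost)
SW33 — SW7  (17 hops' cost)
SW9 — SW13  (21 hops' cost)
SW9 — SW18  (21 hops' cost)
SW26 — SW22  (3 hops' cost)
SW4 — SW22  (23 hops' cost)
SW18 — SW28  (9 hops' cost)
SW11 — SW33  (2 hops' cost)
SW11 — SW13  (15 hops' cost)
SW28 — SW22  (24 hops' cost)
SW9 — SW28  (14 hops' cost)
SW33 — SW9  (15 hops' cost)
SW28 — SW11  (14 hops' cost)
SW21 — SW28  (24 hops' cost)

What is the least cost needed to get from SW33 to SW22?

Running Dijkstra from SW33:
SW33: 0
SW11: 2  (via SW33)
SW18: 9  (via SW33)
SW26: 12  (via SW18)
SW9: 15  (via SW33)
SW22: 15  (via SW26)
Shortest route: SW33–SW18–SW26–SW22 = 15 hops' cost.

15 hops' cost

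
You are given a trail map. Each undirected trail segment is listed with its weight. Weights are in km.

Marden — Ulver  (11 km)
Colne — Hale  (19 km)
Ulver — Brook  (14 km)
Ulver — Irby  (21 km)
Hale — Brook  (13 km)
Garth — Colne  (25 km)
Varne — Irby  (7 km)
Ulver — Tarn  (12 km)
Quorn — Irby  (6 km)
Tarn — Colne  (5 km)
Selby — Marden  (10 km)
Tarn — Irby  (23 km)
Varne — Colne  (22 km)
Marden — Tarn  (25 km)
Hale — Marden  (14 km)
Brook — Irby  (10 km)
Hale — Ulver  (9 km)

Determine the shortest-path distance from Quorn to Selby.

48 km

Enumerating some paths:
Quorn - Irby - Ulver - Marden - Selby: 6+21+11+10 = 48
Quorn - Irby - Brook - Ulver - Marden - Selby: 6+10+14+11+10 = 51
The minimum is 48 km via Quorn - Irby - Ulver - Marden - Selby.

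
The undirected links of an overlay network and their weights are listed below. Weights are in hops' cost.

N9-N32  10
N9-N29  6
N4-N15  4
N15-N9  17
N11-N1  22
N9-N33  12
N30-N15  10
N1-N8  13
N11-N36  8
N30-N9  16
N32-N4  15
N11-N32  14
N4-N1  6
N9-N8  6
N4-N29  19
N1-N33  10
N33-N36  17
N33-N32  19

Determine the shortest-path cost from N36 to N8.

35 hops' cost

Compare a few routes:
N36–N33–N9–N8: 17+12+6 = 35
N36–N11–N32–N9–N8: 8+14+10+6 = 38
Cheapest is N36–N33–N9–N8 at 35 hops' cost.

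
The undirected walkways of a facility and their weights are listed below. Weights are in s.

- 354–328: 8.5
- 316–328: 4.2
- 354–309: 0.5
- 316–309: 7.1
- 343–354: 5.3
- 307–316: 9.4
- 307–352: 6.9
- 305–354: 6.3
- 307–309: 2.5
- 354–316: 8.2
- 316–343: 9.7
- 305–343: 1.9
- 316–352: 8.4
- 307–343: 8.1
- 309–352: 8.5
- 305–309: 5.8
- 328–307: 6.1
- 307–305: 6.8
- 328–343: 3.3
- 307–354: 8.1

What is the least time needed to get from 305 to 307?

6.8 s

Settle nodes by increasing distance from 305:
305: 0
343: 1.9  (via 305)
328: 5.2  (via 343)
309: 5.8  (via 305)
354: 6.3  (via 305)
307: 6.8  (via 305)
Shortest route: 305–307 = 6.8 s.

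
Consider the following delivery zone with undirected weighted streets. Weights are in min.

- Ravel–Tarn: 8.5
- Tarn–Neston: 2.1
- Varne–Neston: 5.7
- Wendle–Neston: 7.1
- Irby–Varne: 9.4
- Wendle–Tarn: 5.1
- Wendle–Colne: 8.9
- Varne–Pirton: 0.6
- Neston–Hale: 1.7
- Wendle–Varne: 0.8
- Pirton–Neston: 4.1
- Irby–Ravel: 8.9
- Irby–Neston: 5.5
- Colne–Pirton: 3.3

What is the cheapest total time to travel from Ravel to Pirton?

Shortest distances from Ravel:
Ravel: 0
Tarn: 8.5  (via Ravel)
Irby: 8.9  (via Ravel)
Neston: 10.6  (via Tarn)
Hale: 12.3  (via Neston)
Wendle: 13.6  (via Tarn)
Varne: 14.4  (via Wendle)
Pirton: 14.7  (via Neston)
Shortest route: Ravel–Tarn–Neston–Pirton = 14.7 min.

14.7 min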